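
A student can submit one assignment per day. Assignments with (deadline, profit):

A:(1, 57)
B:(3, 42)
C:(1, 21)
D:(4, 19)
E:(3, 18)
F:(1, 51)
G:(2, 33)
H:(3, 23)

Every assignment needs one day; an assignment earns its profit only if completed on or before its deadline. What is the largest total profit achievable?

151

Profit order: A=57 F=51 B=42 G=33 H=23 C=21 D=19 E=18
Assign: A→slot 1, F skipped, B→slot 3, G→slot 2, H skipped, C skipped, D→slot 4, E skipped.
Slots: [1:A] [2:G] [3:B] [4:D]
Profit = 57 + 33 + 42 + 19 = 151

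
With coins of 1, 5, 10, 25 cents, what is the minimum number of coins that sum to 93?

8

Greedy: take as many of the largest coin as possible, then repeat with the remainder.
93 − 3×25→18 − 1×10→8 − 1×5→3 − 3×1→0
Total coins = 3 + 1 + 1 + 3 = 8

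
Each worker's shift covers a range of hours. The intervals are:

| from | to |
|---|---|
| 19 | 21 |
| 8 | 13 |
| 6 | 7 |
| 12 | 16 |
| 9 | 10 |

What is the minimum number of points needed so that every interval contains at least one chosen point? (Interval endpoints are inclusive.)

By right end: [6,7]  [9,10]  [8,13]  [12,16]  [19,21]
[6,7] uncovered → point at 7; [9,10] uncovered → point at 10; [12,16] uncovered → point at 16; [19,21] uncovered → point at 21.
Points: 7, 10, 16, 21 (4 total).

4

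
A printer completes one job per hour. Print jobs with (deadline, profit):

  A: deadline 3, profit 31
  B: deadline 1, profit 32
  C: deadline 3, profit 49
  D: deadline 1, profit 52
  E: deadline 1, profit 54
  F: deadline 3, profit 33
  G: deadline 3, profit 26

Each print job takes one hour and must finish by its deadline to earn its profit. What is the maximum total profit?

136

Sort by profit descending; place each in the latest free slot ≤ its deadline.
Profit order: E=54 D=52 C=49 F=33 B=32 A=31 G=26
Assign: E→slot 1, D skipped, C→slot 3, F→slot 2, B skipped, A skipped, G skipped.
Slots: [1:E] [2:F] [3:C]
Profit = 54 + 33 + 49 = 136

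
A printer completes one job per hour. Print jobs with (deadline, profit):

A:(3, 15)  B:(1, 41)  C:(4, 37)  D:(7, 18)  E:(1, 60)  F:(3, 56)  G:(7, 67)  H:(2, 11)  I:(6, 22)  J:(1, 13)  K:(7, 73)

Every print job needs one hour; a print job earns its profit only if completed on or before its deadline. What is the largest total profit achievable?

333

Profit order: K=73 G=67 E=60 F=56 B=41 C=37 I=22 D=18 A=15 J=13 H=11
Assign: K→slot 7, G→slot 6, E→slot 1, F→slot 3, B skipped, C→slot 4, I→slot 5, D→slot 2, A skipped, J skipped, H skipped.
Slots: [1:E] [2:D] [3:F] [4:C] [5:I] [6:G] [7:K]
Profit = 60 + 18 + 56 + 37 + 22 + 67 + 73 = 333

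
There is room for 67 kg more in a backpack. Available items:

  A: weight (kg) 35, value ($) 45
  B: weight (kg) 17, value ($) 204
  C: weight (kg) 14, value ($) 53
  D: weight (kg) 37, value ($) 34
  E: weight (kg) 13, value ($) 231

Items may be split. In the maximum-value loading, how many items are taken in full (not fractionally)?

3

Greedy by value/weight ratio, highest first.
Ratios (sorted): E 17.77, B 12.00, C 3.79, A 1.29, D 0.92
take E (13 @ 231); take B (17 @ 204); take C (14 @ 53); take 23/35 of A → 29.57. Capacity used 67/67.
3 item(s) taken whole; one partial (take 23/35 of A).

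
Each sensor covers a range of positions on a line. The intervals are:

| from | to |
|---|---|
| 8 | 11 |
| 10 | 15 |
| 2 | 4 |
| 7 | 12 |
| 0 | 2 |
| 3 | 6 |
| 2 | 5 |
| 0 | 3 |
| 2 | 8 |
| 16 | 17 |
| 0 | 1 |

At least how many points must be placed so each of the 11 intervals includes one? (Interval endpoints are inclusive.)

4

Process intervals by earliest right end; each time one isn't hit yet, stab at its right endpoint.
By right end: [0,1]  [0,2]  [0,3]  [2,4]  [2,5]  [3,6]  [2,8]  [8,11]  [7,12]  [10,15]  [16,17]
[0,1] uncovered → point at 1; [2,4] uncovered → point at 4; [8,11] uncovered → point at 11; [16,17] uncovered → point at 17.
Points: 1, 4, 11, 17 (4 total).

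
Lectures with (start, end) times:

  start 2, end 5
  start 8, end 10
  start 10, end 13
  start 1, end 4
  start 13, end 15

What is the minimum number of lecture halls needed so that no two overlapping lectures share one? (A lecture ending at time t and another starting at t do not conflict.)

2

starts: [1, 2, 8, 10, 13]
ends:   [4, 5, 10, 13, 15]
s1→1 s2→2  — peak 2.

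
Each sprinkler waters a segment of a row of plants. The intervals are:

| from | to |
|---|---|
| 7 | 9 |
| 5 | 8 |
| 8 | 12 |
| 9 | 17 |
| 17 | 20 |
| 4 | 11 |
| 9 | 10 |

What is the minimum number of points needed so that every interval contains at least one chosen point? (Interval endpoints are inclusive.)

By right end: [5,8]  [7,9]  [9,10]  [4,11]  [8,12]  [9,17]  [17,20]
[5,8] uncovered → point at 8; [9,10] uncovered → point at 10; [17,20] uncovered → point at 20.
Points: 8, 10, 20 (3 total).

3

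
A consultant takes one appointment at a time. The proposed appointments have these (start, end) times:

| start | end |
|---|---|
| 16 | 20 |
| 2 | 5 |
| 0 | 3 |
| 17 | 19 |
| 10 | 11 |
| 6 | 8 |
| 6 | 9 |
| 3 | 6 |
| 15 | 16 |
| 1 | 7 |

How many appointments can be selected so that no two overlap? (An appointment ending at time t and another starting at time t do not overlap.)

By end time: (0,3), (2,5), (3,6), (1,7), (6,8), (6,9), (10,11), (15,16), (17,19), (16,20).
Pick (0,3); next start ≥ 3 → (3,6); next start ≥ 6 → (6,8); next start ≥ 8 → (10,11); next start ≥ 11 → (15,16); next start ≥ 16 → (17,19).
Selected 6 appointments.

6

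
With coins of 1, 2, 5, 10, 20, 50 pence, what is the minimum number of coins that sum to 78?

78 = 1×50 + 1×20 + 1×5 + 1×2 + 1×1
Total coins = 1 + 1 + 1 + 1 + 1 = 5

5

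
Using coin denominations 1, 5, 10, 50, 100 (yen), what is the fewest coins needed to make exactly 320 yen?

Use the largest denomination that fits, subtract, and repeat.
320 − 3×100→20 − 2×10→0
Total coins = 3 + 2 = 5

5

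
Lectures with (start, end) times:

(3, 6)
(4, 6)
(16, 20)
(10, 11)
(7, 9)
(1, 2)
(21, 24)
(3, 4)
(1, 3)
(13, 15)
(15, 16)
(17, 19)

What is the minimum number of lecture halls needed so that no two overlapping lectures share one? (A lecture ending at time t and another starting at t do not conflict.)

2

The answer is the maximum number of intervals overlapping at any instant.
Events (time:±→running): 1:+→1 1:+→2 … peak 2.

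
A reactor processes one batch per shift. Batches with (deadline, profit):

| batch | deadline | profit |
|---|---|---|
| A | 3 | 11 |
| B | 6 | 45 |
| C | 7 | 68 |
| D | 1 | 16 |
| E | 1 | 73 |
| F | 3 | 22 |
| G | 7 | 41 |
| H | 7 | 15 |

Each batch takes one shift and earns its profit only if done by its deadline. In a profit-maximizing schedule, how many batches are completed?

Profit order: E=73 C=68 B=45 G=41 F=22 D=16 H=15 A=11
Assign: E→slot 1, C→slot 7, B→slot 6, G→slot 5, F→slot 3, D skipped, H→slot 4, A→slot 2.
Slots: [1:E] [2:A] [3:F] [4:H] [5:G] [6:B] [7:C]
7 of 8 scheduled.

7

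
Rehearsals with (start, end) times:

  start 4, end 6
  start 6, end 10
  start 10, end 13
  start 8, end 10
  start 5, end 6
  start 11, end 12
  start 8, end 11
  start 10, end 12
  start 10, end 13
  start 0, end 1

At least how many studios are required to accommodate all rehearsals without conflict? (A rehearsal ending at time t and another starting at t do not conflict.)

4

Count concurrent intervals with a sweep; the peak is the room count.
Events (time:±→running): 0:+→1 1:-→0 4:+→1 5:+→2 6:-→1 6:-→0 6:+→1 8:+→2 8:+→3 10:-→2 10:-→1 10:+→2 10:+→3 10:+→4 … peak 4.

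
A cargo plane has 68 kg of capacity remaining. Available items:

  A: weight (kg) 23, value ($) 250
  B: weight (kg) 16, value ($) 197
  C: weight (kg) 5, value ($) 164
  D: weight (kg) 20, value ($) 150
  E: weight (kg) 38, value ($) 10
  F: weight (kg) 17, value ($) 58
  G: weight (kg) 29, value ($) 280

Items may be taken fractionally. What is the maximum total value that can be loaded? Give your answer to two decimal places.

Order: C (164/5=32.80) > B (197/16=12.31) > A (250/23=10.87) > G (280/29=9.66) > D (150/20=7.50) > F (58/17=3.41) > E (10/38=0.26)
Fill: take C (5 @ 164) → take B (16 @ 197) → take A (23 @ 250) → take 24/29 of G → 231.72; 68/68 used.
Total value = 842.72

842.72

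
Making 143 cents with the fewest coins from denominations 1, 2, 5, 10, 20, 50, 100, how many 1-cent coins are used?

1

Use the largest denomination that fits, subtract, and repeat.
143 = 1×100 + 2×20 + 1×2 + 1×1
Count of 1: 1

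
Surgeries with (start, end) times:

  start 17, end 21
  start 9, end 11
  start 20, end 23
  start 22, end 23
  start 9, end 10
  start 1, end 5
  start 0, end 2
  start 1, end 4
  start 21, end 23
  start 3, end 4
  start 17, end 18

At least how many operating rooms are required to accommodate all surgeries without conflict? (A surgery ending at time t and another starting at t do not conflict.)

3

Events (time:±→running): 0:+→1 1:+→2 1:+→3 … peak 3.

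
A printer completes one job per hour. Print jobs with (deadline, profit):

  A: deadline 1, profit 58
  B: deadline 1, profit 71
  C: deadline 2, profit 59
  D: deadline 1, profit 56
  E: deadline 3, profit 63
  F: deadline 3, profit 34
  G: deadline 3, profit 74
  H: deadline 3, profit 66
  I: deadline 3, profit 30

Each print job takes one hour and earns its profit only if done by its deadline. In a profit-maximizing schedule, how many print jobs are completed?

3

Profit order: G=74 B=71 H=66 E=63 C=59 A=58 D=56 F=34 I=30
Assign: G→slot 3, B→slot 1, H→slot 2, E skipped, C skipped, A skipped, D skipped, F skipped, I skipped.
Slots: [1:B] [2:H] [3:G]
3 of 9 scheduled.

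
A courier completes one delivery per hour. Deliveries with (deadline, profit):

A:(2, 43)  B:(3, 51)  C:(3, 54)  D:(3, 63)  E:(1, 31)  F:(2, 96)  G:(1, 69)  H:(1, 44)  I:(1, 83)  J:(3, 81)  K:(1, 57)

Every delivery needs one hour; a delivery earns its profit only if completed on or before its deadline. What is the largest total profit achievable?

260

Sort by profit descending; place each in the latest free slot ≤ its deadline.
Profit order: F=96 I=83 J=81 G=69 D=63 K=57 C=54 B=51 H=44 A=43 E=31
Assign: F→slot 2, I→slot 1, J→slot 3, G skipped, D skipped, K skipped, C skipped, B skipped, H skipped, A skipped, E skipped.
Slots: [1:I] [2:F] [3:J]
Profit = 83 + 96 + 81 = 260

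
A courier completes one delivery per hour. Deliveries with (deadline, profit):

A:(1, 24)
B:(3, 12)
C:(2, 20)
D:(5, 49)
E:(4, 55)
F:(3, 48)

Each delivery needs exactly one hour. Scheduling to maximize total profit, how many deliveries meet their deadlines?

5

By profit: E(d4,55), D(d5,49), F(d3,48), A(d1,24), C(d2,20), B(d3,12)
E→slot 4; D→slot 5; F→slot 3; A→slot 1; C→slot 2; B skipped.
5 of 6 scheduled.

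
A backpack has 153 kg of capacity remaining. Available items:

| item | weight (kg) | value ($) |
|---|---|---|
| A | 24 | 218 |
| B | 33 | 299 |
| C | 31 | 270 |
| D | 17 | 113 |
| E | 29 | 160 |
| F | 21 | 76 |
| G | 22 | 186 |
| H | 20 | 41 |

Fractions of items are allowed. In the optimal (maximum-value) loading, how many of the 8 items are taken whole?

Order: A (218/24=9.08) > B (299/33=9.06) > C (270/31=8.71) > G (186/22=8.45) > D (113/17=6.65) > E (160/29=5.52) > F (76/21=3.62) > H (41/20=2.05)
Fill: take A (24 @ 218) → take B (33 @ 299) → take C (31 @ 270) → take G (22 @ 186) → take D (17 @ 113) → take 26/29 of E → 143.45; 153/153 used.
5 item(s) taken whole; one partial (take 26/29 of E).

5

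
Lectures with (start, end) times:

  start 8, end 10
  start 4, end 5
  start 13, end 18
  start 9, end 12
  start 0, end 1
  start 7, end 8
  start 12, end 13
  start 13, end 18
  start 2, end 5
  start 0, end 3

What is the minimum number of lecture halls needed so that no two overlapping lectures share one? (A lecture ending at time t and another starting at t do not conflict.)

The answer is the maximum number of intervals overlapping at any instant.
starts: [0, 0, 2, 4, 7, 8, 9, 12, 13, 13]
ends:   [1, 3, 5, 5, 8, 10, 12, 13, 18, 18]
s0→1 s0→2  — peak 2.

2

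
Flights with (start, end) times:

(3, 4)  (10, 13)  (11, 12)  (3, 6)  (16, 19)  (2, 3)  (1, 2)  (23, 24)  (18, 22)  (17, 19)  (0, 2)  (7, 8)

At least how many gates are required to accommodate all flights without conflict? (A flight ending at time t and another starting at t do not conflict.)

Count concurrent intervals with a sweep; the peak is the room count.
starts: [0, 1, 2, 3, 3, 7, 10, 11, 16, 17, 18, 23]
ends:   [2, 2, 3, 4, 6, 8, 12, 13, 19, 19, 22, 24]
s0→1 s1→2 e2→1 e2→0 s2→1 e3→0 s3→1 s3→2 e4→1 e6→0 s7→1 e8→0 s10→1 s11→2 e12→1 e13→0 s16→1 s17→2 s18→3  — peak 3.

3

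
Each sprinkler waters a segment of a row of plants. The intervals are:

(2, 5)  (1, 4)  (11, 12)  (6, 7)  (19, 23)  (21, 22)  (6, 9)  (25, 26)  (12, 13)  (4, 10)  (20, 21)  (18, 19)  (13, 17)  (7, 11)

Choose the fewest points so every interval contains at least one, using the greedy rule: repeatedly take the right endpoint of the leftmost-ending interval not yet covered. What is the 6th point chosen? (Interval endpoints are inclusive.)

21

By right end: [1,4]  [2,5]  [6,7]  [6,9]  [4,10]  [7,11]  [11,12]  [12,13]  [13,17]  [18,19]  [20,21]  [21,22]  [19,23]  [25,26]
[1,4] uncovered → point at 4; [6,7] uncovered → point at 7; [11,12] uncovered → point at 12; [13,17] uncovered → point at 17; [18,19] uncovered → point at 19; [20,21] uncovered → point at 21; [25,26] uncovered → point at 26.
Points: 4, 7, 12, 17, 19, 21, 26 (7 total).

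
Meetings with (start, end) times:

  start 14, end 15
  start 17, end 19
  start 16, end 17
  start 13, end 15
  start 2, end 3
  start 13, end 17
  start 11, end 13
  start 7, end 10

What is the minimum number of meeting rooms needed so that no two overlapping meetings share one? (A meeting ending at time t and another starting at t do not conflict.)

Count concurrent intervals with a sweep; the peak is the room count.
Events (time:±→running): 2:+→1 3:-→0 7:+→1 10:-→0 11:+→1 13:-→0 13:+→1 13:+→2 14:+→3 … peak 3.

3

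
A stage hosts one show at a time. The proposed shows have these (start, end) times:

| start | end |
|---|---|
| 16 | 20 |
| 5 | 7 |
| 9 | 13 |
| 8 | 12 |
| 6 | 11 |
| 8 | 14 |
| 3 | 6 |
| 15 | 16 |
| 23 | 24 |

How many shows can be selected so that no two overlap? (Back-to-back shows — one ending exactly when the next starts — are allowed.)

Greedy by earliest finish: after sorting by end time, pick each interval compatible with the last pick.
By end time: (3,6), (5,7), (6,11), (8,12), (9,13), (8,14), (15,16), (16,20), (23,24).
Pick (3,6); next start ≥ 6 → (6,11); next start ≥ 11 → (15,16); next start ≥ 16 → (16,20); next start ≥ 20 → (23,24).
Selected 5 shows.

5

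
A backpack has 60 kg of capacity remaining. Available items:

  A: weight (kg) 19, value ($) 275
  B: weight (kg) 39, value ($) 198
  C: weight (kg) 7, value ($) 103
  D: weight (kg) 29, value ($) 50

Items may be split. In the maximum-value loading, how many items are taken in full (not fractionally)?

Sort by value per unit weight and fill in that order.
Order: C (103/7=14.71) > A (275/19=14.47) > B (198/39=5.08) > D (50/29=1.72)
Fill: take C (7 @ 103) → take A (19 @ 275) → take 34/39 of B → 172.62; 60/60 used.
2 item(s) taken whole; one partial (take 34/39 of B).

2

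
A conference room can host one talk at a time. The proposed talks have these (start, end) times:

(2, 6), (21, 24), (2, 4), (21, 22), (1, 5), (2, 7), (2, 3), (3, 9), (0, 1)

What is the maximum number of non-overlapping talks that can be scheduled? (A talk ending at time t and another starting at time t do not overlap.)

4

By end time: (0,1), (2,3), (2,4), (1,5), (2,6), (2,7), (3,9), (21,22), (21,24).
Pick (0,1); next start ≥ 1 → (2,3); next start ≥ 3 → (3,9); next start ≥ 9 → (21,22).
Selected 4 talks.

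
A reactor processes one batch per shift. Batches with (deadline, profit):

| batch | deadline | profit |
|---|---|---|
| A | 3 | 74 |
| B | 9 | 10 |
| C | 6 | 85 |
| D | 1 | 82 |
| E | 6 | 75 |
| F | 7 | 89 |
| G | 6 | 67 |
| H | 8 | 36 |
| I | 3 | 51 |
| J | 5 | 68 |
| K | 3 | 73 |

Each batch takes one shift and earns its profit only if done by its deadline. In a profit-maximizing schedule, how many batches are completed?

9

By profit: F(d7,89), C(d6,85), D(d1,82), E(d6,75), A(d3,74), K(d3,73), J(d5,68), G(d6,67), I(d3,51), H(d8,36), B(d9,10)
F→slot 7; C→slot 6; D→slot 1; E→slot 5; A→slot 3; K→slot 2; J→slot 4; G skipped; I skipped; H→slot 8; B→slot 9.
9 of 11 scheduled.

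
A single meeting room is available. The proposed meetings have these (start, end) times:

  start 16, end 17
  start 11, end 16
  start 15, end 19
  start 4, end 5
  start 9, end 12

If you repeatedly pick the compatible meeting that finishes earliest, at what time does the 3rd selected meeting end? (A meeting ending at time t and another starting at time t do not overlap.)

17

Order by finish time; keep every interval that doesn't clash with the previous kept one.
Sorted by end: (4,5)  (9,12)  (11,16)  (16,17)  (15,19)
take (4,5); take (9,12); take (16,17); skip (15,19).
Selected: (4,5) (9,12) (16,17)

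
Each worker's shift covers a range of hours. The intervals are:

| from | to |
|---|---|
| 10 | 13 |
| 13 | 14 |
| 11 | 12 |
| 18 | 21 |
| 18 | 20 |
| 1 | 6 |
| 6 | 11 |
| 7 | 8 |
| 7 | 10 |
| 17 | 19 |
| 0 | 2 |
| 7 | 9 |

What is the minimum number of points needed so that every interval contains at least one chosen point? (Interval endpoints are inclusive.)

5

Sort by right endpoint; whenever an interval is uncovered, place a point at its right end.
Sorted: [0,2] [1,6] [7,8] [7,9] [7,10] [6,11] [11,12] [10,13] [13,14] [17,19] [18,20] [18,21]
{[0,2],[1,6]} hit by 2; {[7,8],[7,9],[7,10],[6,11]} hit by 8; {[11,12],[10,13]} hit by 12; {[13,14]} hit by 14; {[17,19],[18,20],[18,21]} hit by 19.
Points: 2, 8, 12, 14, 19 (5 total).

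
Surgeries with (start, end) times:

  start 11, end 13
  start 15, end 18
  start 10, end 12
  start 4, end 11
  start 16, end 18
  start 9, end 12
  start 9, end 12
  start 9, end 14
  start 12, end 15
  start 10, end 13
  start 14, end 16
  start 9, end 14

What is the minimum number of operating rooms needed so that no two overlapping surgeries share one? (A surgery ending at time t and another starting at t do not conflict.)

7

starts: [4, 9, 9, 9, 9, 10, 10, 11, 12, 14, 15, 16]
ends:   [11, 12, 12, 12, 13, 13, 14, 14, 15, 16, 18, 18]
s4→1 s9→2 s9→3 s9→4 s9→5 s10→6 s10→7  — peak 7.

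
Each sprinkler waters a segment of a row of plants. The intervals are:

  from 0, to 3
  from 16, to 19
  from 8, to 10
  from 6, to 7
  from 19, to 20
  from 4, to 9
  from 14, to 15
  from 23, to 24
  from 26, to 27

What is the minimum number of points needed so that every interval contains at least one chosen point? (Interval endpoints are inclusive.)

Sorted: [0,3] [6,7] [4,9] [8,10] [14,15] [16,19] [19,20] [23,24] [26,27]
{[0,3]} hit by 3; {[6,7],[4,9]} hit by 7; {[8,10]} hit by 10; {[14,15]} hit by 15; {[16,19],[19,20]} hit by 19; {[23,24]} hit by 24; {[26,27]} hit by 27.
Points: 3, 7, 10, 15, 19, 24, 27 (7 total).

7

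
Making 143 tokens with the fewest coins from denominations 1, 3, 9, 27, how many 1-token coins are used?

2

143 − 5×27→8 − 2×3→2 − 2×1→0
Count of 1: 2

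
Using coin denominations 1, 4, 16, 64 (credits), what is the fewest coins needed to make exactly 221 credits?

221 − 3×64→29 − 1×16→13 − 3×4→1 − 1×1→0
Total coins = 3 + 1 + 3 + 1 = 8

8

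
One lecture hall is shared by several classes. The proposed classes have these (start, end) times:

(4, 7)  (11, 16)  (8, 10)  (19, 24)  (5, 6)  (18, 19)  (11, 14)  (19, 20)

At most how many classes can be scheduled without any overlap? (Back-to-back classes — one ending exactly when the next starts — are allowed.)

5

Greedy by earliest finish: after sorting by end time, pick each interval compatible with the last pick.
Sorted by end: (5,6)  (4,7)  (8,10)  (11,14)  (11,16)  (18,19)  (19,20)  (19,24)
take (5,6); take (8,10); take (11,14); take (18,19); take (19,20).
Selected 5 classes.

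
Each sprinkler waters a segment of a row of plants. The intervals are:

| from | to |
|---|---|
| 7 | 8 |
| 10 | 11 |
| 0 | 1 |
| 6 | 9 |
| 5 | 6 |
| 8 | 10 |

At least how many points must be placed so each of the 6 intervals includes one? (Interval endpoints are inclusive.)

4

Process intervals by earliest right end; each time one isn't hit yet, stab at its right endpoint.
By right end: [0,1]  [5,6]  [7,8]  [6,9]  [8,10]  [10,11]
[0,1] uncovered → point at 1; [5,6] uncovered → point at 6; [7,8] uncovered → point at 8; [10,11] uncovered → point at 11.
Points: 1, 6, 8, 11 (4 total).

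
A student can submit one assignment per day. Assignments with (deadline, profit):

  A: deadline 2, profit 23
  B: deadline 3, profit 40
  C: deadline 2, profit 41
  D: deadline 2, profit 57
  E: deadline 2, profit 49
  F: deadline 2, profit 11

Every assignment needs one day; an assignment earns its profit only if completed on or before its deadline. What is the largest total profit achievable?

146

Take jobs in profit order; each goes to the latest open slot no later than its deadline.
By profit: D(d2,57), E(d2,49), C(d2,41), B(d3,40), A(d2,23), F(d2,11)
D→slot 2; E→slot 1; C skipped; B→slot 3; A skipped; F skipped.
Profit = 49 + 57 + 40 = 146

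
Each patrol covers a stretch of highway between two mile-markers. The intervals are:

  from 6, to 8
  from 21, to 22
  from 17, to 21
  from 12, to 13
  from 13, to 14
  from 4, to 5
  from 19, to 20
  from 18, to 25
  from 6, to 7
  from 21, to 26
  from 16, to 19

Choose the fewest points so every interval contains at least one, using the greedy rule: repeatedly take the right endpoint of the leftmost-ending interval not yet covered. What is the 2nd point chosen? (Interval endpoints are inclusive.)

7

By right end: [4,5]  [6,7]  [6,8]  [12,13]  [13,14]  [16,19]  [19,20]  [17,21]  [21,22]  [18,25]  [21,26]
[4,5] uncovered → point at 5; [6,7] uncovered → point at 7; [12,13] uncovered → point at 13; [16,19] uncovered → point at 19; [21,22] uncovered → point at 22.
Points: 5, 7, 13, 19, 22 (5 total).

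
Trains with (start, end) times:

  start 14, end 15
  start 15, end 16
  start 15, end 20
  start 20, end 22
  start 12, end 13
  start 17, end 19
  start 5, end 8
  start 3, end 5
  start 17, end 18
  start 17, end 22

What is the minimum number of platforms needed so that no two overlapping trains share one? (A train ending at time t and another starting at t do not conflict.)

4

starts: [3, 5, 12, 14, 15, 15, 17, 17, 17, 20]
ends:   [5, 8, 13, 15, 16, 18, 19, 20, 22, 22]
s3→1 e5→0 s5→1 e8→0 s12→1 e13→0 s14→1 e15→0 s15→1 s15→2 e16→1 s17→2 s17→3 s17→4  — peak 4.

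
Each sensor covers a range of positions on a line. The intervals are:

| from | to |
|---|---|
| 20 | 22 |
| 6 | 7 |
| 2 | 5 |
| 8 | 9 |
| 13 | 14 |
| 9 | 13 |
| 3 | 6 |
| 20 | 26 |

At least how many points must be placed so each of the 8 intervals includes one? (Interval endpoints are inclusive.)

5

Process intervals by earliest right end; each time one isn't hit yet, stab at its right endpoint.
By right end: [2,5]  [3,6]  [6,7]  [8,9]  [9,13]  [13,14]  [20,22]  [20,26]
[2,5] uncovered → point at 5; [6,7] uncovered → point at 7; [8,9] uncovered → point at 9; [13,14] uncovered → point at 14; [20,22] uncovered → point at 22.
Points: 5, 7, 9, 14, 22 (5 total).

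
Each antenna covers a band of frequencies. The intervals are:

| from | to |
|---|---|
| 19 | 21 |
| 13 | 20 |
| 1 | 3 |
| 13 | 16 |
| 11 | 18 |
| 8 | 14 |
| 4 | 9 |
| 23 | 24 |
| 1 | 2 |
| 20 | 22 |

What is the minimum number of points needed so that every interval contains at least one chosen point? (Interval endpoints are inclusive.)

Process intervals by earliest right end; each time one isn't hit yet, stab at its right endpoint.
By right end: [1,2]  [1,3]  [4,9]  [8,14]  [13,16]  [11,18]  [13,20]  [19,21]  [20,22]  [23,24]
[1,2] uncovered → point at 2; [4,9] uncovered → point at 9; [13,16] uncovered → point at 16; [19,21] uncovered → point at 21; [23,24] uncovered → point at 24.
Points: 2, 9, 16, 21, 24 (5 total).

5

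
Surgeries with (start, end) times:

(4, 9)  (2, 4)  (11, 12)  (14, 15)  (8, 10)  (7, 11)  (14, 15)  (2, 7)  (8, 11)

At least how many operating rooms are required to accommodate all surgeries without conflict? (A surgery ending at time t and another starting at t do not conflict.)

starts: [2, 2, 4, 7, 8, 8, 11, 14, 14]
ends:   [4, 7, 9, 10, 11, 11, 12, 15, 15]
s2→1 s2→2 e4→1 s4→2 e7→1 s7→2 s8→3 s8→4  — peak 4.

4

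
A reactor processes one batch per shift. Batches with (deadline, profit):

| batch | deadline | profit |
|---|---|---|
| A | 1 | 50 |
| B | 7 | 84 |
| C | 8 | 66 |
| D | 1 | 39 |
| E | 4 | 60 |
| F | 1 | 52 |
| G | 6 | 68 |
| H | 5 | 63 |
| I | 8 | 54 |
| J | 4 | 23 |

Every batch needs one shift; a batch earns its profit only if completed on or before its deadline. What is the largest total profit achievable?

470

By profit: B(d7,84), G(d6,68), C(d8,66), H(d5,63), E(d4,60), I(d8,54), F(d1,52), A(d1,50), D(d1,39), J(d4,23)
B→slot 7; G→slot 6; C→slot 8; H→slot 5; E→slot 4; I→slot 3; F→slot 1; A skipped; D skipped; J→slot 2.
Profit = 52 + 23 + 54 + 60 + 63 + 68 + 84 + 66 = 470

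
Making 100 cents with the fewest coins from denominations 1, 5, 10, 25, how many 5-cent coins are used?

Greedy: take as many of the largest coin as possible, then repeat with the remainder.
100 = 4×25
Count of 5: 0

0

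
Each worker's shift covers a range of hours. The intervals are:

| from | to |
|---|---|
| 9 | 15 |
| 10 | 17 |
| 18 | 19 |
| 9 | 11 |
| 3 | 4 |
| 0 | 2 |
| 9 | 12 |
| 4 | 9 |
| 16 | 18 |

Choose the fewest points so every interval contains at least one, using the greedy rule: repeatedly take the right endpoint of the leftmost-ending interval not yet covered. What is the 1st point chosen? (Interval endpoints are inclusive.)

2

Process intervals by earliest right end; each time one isn't hit yet, stab at its right endpoint.
Sorted: [0,2] [3,4] [4,9] [9,11] [9,12] [9,15] [10,17] [16,18] [18,19]
{[0,2]} hit by 2; {[3,4],[4,9]} hit by 4; {[9,11],[9,12],[9,15],[10,17]} hit by 11; {[16,18],[18,19]} hit by 18.
Points: 2, 4, 11, 18 (4 total).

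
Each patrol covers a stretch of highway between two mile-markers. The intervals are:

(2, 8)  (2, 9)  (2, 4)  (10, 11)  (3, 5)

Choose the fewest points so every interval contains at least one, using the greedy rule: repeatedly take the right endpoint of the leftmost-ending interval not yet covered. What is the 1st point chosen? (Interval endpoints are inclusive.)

4

Sorted: [2,4] [3,5] [2,8] [2,9] [10,11]
{[2,4],[3,5],[2,8],[2,9]} hit by 4; {[10,11]} hit by 11.
Points: 4, 11 (2 total).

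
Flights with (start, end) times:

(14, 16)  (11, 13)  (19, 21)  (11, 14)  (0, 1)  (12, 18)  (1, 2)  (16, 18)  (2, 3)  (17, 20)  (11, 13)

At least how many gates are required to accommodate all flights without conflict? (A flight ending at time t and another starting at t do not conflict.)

The answer is the maximum number of intervals overlapping at any instant.
starts: [0, 1, 2, 11, 11, 11, 12, 14, 16, 17, 19]
ends:   [1, 2, 3, 13, 13, 14, 16, 18, 18, 20, 21]
s0→1 e1→0 s1→1 e2→0 s2→1 e3→0 s11→1 s11→2 s11→3 s12→4  — peak 4.

4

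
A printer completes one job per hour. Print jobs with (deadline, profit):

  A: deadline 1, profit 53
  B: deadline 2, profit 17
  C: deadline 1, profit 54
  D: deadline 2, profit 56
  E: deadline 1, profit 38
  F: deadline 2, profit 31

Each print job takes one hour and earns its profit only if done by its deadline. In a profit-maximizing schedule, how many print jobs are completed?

Profit order: D=56 C=54 A=53 E=38 F=31 B=17
Assign: D→slot 2, C→slot 1, A skipped, E skipped, F skipped, B skipped.
Slots: [1:C] [2:D]
2 of 6 scheduled.

2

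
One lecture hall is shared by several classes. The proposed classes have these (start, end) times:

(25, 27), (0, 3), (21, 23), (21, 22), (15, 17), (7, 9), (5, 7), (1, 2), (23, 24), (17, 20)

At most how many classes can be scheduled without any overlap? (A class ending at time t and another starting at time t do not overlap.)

Sorted by end: (1,2)  (0,3)  (5,7)  (7,9)  (15,17)  (17,20)  (21,22)  (21,23)  (23,24)  (25,27)
take (1,2); skip (0,3); take (5,7); take (7,9); take (15,17); take (17,20); take (21,22); take (23,24); take (25,27).
Selected 8 classes.

8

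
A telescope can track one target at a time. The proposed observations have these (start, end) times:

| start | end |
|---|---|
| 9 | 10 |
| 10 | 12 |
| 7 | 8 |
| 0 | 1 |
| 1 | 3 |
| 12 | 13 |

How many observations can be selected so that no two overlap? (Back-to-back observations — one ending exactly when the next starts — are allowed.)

6

Order by finish time; keep every interval that doesn't clash with the previous kept one.
Sorted by end: (0,1)  (1,3)  (7,8)  (9,10)  (10,12)  (12,13)
take (0,1); take (1,3); take (7,8); take (9,10); take (10,12); take (12,13).
Selected 6 observations.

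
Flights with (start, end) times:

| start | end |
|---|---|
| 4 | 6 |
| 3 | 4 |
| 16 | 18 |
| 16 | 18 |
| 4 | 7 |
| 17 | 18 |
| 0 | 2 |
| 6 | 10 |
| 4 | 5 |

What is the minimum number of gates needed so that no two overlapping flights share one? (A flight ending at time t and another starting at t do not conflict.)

3

Count concurrent intervals with a sweep; the peak is the room count.
starts: [0, 3, 4, 4, 4, 6, 16, 16, 17]
ends:   [2, 4, 5, 6, 7, 10, 18, 18, 18]
s0→1 e2→0 s3→1 e4→0 s4→1 s4→2 s4→3  — peak 3.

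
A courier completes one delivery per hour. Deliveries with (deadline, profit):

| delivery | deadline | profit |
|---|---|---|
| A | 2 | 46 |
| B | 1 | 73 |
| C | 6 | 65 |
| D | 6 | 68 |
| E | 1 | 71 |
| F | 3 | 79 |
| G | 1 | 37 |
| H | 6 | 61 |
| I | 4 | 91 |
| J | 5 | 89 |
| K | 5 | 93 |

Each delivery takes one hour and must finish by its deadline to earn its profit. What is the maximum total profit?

Profit order: K=93 I=91 J=89 F=79 B=73 E=71 D=68 C=65 H=61 A=46 G=37
Assign: K→slot 5, I→slot 4, J→slot 3, F→slot 2, B→slot 1, E skipped, D→slot 6, C skipped, H skipped, A skipped, G skipped.
Slots: [1:B] [2:F] [3:J] [4:I] [5:K] [6:D]
Profit = 73 + 79 + 89 + 91 + 93 + 68 = 493

493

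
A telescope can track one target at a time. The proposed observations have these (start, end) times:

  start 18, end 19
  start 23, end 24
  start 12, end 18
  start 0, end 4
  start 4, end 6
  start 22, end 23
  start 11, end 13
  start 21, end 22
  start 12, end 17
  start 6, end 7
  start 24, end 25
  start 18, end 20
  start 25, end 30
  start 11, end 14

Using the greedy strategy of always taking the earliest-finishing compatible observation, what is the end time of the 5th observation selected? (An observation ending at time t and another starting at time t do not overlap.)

Sort by end time and greedily take each interval whose start is ≥ the last chosen end.
Sorted by end: (0,4)  (4,6)  (6,7)  (11,13)  (11,14)  (12,17)  (12,18)  (18,19)  (18,20)  (21,22)  (22,23)  (23,24)  (24,25)  (25,30)
take (0,4); take (4,6); take (6,7); take (11,13); skip (12,17); take (18,19); skip (18,20); take (21,22); take (22,23); take (23,24); take (24,25); take (25,30).
Selected: (0,4) (4,6) (6,7) (11,13) (18,19) (21,22) (22,23) (23,24) (24,25) (25,30)

19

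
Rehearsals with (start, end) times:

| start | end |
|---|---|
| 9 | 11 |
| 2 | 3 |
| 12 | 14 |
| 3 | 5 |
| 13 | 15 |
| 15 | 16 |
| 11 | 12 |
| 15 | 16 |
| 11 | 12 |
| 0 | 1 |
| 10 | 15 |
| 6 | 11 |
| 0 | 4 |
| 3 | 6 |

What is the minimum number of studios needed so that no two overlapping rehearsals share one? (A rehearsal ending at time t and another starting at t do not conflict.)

starts: [0, 0, 2, 3, 3, 6, 9, 10, 11, 11, 12, 13, 15, 15]
ends:   [1, 3, 4, 5, 6, 11, 11, 12, 12, 14, 15, 15, 16, 16]
s0→1 s0→2 e1→1 s2→2 e3→1 s3→2 s3→3  — peak 3.

3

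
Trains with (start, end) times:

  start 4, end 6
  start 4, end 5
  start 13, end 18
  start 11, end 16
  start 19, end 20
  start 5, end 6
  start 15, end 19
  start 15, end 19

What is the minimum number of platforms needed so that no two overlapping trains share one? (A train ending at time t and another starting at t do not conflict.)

starts: [4, 4, 5, 11, 13, 15, 15, 19]
ends:   [5, 6, 6, 16, 18, 19, 19, 20]
s4→1 s4→2 e5→1 s5→2 e6→1 e6→0 s11→1 s13→2 s15→3 s15→4  — peak 4.

4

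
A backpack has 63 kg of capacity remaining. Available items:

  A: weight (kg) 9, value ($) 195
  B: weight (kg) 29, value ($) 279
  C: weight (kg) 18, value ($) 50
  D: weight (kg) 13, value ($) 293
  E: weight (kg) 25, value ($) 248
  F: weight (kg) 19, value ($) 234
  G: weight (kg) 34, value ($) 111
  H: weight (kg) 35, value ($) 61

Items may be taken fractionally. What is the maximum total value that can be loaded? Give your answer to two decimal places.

Greedy by value/weight ratio, highest first.
Order: D (293/13=22.54) > A (195/9=21.67) > F (234/19=12.32) > E (248/25=9.92) > B (279/29=9.62) > G (111/34=3.26) > C (50/18=2.78) > H (61/35=1.74)
Fill: take D (13 @ 293) → take A (9 @ 195) → take F (19 @ 234) → take 22/25 of E → 218.24; 63/63 used.
Total value = 940.24

940.24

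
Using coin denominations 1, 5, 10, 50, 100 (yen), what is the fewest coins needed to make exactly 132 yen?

Greedy: take as many of the largest coin as possible, then repeat with the remainder.
132 = 1×100 + 3×10 + 2×1
Total coins = 1 + 3 + 2 = 6

6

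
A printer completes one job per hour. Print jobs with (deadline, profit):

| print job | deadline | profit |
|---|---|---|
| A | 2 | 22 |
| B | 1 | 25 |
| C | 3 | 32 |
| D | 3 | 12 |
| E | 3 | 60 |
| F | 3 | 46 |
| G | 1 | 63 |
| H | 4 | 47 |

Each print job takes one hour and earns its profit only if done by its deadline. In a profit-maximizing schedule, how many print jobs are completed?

Sort by profit descending; place each in the latest free slot ≤ its deadline.
Profit order: G=63 E=60 H=47 F=46 C=32 B=25 A=22 D=12
Assign: G→slot 1, E→slot 3, H→slot 4, F→slot 2, C skipped, B skipped, A skipped, D skipped.
Slots: [1:G] [2:F] [3:E] [4:H]
4 of 8 scheduled.

4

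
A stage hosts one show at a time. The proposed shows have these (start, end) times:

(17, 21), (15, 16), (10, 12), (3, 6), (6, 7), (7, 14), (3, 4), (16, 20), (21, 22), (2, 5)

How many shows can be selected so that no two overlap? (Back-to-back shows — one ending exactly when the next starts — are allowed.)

6

Order by finish time; keep every interval that doesn't clash with the previous kept one.
Sorted by end: (3,4)  (2,5)  (3,6)  (6,7)  (10,12)  (7,14)  (15,16)  (16,20)  (17,21)  (21,22)
take (3,4); skip (2,5); take (6,7); take (10,12); take (15,16); take (16,20); take (21,22).
Selected 6 shows.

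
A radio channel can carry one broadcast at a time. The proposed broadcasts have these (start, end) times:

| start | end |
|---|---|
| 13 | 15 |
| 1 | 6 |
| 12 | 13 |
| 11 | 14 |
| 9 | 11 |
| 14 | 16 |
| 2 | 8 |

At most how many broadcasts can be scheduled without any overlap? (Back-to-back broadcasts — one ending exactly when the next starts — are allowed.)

Sort by end time and greedily take each interval whose start is ≥ the last chosen end.
Sorted by end: (1,6)  (2,8)  (9,11)  (12,13)  (11,14)  (13,15)  (14,16)
take (1,6); take (9,11); take (12,13); take (13,15).
Selected 4 broadcasts.

4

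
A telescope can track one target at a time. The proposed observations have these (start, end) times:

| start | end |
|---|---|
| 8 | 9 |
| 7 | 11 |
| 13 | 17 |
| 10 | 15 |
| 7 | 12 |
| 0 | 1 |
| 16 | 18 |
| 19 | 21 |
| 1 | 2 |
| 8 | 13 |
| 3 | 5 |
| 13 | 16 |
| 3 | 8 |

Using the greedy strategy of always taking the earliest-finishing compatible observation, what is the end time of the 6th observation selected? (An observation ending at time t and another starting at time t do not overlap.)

18

Sorted by end: (0,1)  (1,2)  (3,5)  (3,8)  (8,9)  (7,11)  (7,12)  (8,13)  (10,15)  (13,16)  (13,17)  (16,18)  (19,21)
take (0,1); take (1,2); take (3,5); take (8,9); take (10,15); take (16,18); take (19,21).
Selected: (0,1) (1,2) (3,5) (8,9) (10,15) (16,18) (19,21)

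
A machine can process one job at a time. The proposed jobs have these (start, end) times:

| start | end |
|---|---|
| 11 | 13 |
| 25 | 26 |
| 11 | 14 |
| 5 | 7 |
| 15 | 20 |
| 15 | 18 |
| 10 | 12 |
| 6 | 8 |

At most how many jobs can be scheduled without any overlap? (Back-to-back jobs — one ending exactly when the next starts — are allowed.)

Order by finish time; keep every interval that doesn't clash with the previous kept one.
Sorted by end: (5,7)  (6,8)  (10,12)  (11,13)  (11,14)  (15,18)  (15,20)  (25,26)
take (5,7); take (10,12); skip (11,13); take (15,18); take (25,26).
Selected 4 jobs.

4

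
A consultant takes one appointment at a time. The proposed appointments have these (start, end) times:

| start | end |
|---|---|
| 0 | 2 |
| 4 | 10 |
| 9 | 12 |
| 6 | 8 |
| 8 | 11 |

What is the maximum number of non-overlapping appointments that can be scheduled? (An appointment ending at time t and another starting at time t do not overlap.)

Sorted by end: (0,2)  (6,8)  (4,10)  (8,11)  (9,12)
take (0,2); take (6,8); take (8,11).
Selected 3 appointments.

3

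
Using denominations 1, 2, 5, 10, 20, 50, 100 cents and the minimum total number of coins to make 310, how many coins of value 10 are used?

Use the largest denomination that fits, subtract, and repeat.
310 = 3×100 + 1×10
Count of 10: 1

1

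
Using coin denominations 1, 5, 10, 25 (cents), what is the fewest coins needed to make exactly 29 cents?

29 − 1×25→4 − 4×1→0
Total coins = 1 + 4 = 5

5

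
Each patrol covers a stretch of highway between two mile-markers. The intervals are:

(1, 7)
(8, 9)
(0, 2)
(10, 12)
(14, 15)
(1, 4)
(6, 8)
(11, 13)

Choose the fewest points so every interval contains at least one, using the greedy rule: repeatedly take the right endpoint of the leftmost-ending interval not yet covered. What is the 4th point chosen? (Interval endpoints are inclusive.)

Sort by right endpoint; whenever an interval is uncovered, place a point at its right end.
By right end: [0,2]  [1,4]  [1,7]  [6,8]  [8,9]  [10,12]  [11,13]  [14,15]
[0,2] uncovered → point at 2; [6,8] uncovered → point at 8; [10,12] uncovered → point at 12; [14,15] uncovered → point at 15.
Points: 2, 8, 12, 15 (4 total).

15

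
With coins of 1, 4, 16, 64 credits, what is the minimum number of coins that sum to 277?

7

Greedy: take as many of the largest coin as possible, then repeat with the remainder.
277 = 4×64 + 1×16 + 1×4 + 1×1
Total coins = 4 + 1 + 1 + 1 = 7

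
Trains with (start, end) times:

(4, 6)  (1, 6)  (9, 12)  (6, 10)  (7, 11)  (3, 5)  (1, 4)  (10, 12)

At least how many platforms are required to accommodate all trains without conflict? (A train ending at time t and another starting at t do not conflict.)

The answer is the maximum number of intervals overlapping at any instant.
starts: [1, 1, 3, 4, 6, 7, 9, 10]
ends:   [4, 5, 6, 6, 10, 11, 12, 12]
s1→1 s1→2 s3→3  — peak 3.

3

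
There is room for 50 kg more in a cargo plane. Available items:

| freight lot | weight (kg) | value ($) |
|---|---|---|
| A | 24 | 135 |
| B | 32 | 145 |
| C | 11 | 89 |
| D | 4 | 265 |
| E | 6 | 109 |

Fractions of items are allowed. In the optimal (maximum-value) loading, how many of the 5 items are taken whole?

4

Greedy by value/weight ratio, highest first.
Order: D (265/4=66.25) > E (109/6=18.17) > C (89/11=8.09) > A (135/24=5.62) > B (145/32=4.53)
Fill: take D (4 @ 265) → take E (6 @ 109) → take C (11 @ 89) → take A (24 @ 135) → take 5/32 of B → 22.66; 50/50 used.
4 item(s) taken whole; one partial (take 5/32 of B).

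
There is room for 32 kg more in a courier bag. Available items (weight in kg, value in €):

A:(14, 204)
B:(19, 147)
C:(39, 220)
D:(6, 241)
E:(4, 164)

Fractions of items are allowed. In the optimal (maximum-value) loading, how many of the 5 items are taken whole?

Greedy by value/weight ratio, highest first.
Ratios (sorted): E 41.00, D 40.17, A 14.57, B 7.74, C 5.64
take E (4 @ 164); take D (6 @ 241); take A (14 @ 204); take 8/19 of B → 61.89. Capacity used 32/32.
3 item(s) taken whole; one partial (take 8/19 of B).

3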